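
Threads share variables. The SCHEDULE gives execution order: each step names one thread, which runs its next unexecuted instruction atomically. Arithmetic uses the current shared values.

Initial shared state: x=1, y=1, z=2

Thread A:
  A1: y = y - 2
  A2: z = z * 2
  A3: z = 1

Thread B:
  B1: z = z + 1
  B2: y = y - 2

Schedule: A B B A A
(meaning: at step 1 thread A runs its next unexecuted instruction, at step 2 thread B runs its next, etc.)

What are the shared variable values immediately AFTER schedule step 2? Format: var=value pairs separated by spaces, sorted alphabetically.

Answer: x=1 y=-1 z=3

Derivation:
Step 1: thread A executes A1 (y = y - 2). Shared: x=1 y=-1 z=2. PCs: A@1 B@0
Step 2: thread B executes B1 (z = z + 1). Shared: x=1 y=-1 z=3. PCs: A@1 B@1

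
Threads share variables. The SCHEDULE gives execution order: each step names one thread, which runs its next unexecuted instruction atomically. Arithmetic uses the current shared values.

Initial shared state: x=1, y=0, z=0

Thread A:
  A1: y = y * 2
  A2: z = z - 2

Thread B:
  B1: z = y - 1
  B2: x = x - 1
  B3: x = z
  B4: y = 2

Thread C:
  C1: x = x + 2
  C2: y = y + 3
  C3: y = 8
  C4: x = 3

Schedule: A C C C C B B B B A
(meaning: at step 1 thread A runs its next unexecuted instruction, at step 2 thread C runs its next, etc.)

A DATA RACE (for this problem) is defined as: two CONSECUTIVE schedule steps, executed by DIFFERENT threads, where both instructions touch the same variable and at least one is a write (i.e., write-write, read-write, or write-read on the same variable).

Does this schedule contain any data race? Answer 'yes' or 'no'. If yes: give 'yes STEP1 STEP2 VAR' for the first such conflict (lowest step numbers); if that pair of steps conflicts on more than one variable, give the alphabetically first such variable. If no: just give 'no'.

Steps 1,2: A(r=y,w=y) vs C(r=x,w=x). No conflict.
Steps 2,3: same thread (C). No race.
Steps 3,4: same thread (C). No race.
Steps 4,5: same thread (C). No race.
Steps 5,6: C(r=-,w=x) vs B(r=y,w=z). No conflict.
Steps 6,7: same thread (B). No race.
Steps 7,8: same thread (B). No race.
Steps 8,9: same thread (B). No race.
Steps 9,10: B(r=-,w=y) vs A(r=z,w=z). No conflict.

Answer: no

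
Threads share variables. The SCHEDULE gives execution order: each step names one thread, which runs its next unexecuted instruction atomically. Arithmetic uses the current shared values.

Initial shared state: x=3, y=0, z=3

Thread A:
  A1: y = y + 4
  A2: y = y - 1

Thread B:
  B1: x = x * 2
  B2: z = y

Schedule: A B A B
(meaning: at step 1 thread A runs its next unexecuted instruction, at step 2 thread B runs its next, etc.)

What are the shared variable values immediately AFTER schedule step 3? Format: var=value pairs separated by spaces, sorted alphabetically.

Answer: x=6 y=3 z=3

Derivation:
Step 1: thread A executes A1 (y = y + 4). Shared: x=3 y=4 z=3. PCs: A@1 B@0
Step 2: thread B executes B1 (x = x * 2). Shared: x=6 y=4 z=3. PCs: A@1 B@1
Step 3: thread A executes A2 (y = y - 1). Shared: x=6 y=3 z=3. PCs: A@2 B@1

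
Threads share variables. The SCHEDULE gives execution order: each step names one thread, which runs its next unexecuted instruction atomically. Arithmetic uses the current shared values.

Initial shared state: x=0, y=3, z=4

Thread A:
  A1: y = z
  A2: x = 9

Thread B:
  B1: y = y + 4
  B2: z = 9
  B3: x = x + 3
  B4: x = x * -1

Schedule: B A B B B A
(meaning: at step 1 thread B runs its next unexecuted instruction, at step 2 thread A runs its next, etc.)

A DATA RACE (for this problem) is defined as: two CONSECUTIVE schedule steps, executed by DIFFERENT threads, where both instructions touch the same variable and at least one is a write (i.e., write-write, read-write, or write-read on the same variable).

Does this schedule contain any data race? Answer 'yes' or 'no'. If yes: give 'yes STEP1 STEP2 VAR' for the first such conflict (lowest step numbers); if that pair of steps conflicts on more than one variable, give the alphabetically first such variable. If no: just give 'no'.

Answer: yes 1 2 y

Derivation:
Steps 1,2: B(y = y + 4) vs A(y = z). RACE on y (W-W).
Steps 2,3: A(y = z) vs B(z = 9). RACE on z (R-W).
Steps 3,4: same thread (B). No race.
Steps 4,5: same thread (B). No race.
Steps 5,6: B(x = x * -1) vs A(x = 9). RACE on x (W-W).
First conflict at steps 1,2.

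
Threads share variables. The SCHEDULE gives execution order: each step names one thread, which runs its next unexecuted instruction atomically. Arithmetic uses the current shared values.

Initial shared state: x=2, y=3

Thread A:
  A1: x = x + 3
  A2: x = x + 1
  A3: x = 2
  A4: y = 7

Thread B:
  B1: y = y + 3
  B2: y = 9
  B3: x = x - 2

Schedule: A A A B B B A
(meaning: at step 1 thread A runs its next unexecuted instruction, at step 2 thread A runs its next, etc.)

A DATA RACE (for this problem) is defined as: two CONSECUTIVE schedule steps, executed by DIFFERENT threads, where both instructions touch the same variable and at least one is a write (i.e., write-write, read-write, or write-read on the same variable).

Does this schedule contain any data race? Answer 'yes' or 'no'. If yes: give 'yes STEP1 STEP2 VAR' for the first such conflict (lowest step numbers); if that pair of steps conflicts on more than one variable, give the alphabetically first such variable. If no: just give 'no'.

Steps 1,2: same thread (A). No race.
Steps 2,3: same thread (A). No race.
Steps 3,4: A(r=-,w=x) vs B(r=y,w=y). No conflict.
Steps 4,5: same thread (B). No race.
Steps 5,6: same thread (B). No race.
Steps 6,7: B(r=x,w=x) vs A(r=-,w=y). No conflict.

Answer: no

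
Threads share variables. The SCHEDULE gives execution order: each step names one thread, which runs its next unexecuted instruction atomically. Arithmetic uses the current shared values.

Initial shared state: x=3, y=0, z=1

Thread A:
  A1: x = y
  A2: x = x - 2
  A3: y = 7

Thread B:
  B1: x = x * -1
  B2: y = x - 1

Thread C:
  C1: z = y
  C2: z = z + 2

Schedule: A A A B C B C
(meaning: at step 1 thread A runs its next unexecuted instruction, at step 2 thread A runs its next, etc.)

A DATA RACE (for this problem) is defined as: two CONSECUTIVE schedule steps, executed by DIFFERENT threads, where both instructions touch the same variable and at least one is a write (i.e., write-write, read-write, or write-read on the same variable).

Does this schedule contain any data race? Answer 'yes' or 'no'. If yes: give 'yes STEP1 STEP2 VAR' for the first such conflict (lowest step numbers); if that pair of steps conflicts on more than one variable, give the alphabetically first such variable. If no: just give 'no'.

Steps 1,2: same thread (A). No race.
Steps 2,3: same thread (A). No race.
Steps 3,4: A(r=-,w=y) vs B(r=x,w=x). No conflict.
Steps 4,5: B(r=x,w=x) vs C(r=y,w=z). No conflict.
Steps 5,6: C(z = y) vs B(y = x - 1). RACE on y (R-W).
Steps 6,7: B(r=x,w=y) vs C(r=z,w=z). No conflict.
First conflict at steps 5,6.

Answer: yes 5 6 y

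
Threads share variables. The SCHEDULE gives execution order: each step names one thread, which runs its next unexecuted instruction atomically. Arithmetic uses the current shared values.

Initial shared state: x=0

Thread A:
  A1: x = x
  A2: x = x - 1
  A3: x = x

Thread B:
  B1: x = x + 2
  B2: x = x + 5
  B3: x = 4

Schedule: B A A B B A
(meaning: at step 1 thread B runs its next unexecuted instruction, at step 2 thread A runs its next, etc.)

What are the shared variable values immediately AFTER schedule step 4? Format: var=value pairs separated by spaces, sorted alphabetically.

Step 1: thread B executes B1 (x = x + 2). Shared: x=2. PCs: A@0 B@1
Step 2: thread A executes A1 (x = x). Shared: x=2. PCs: A@1 B@1
Step 3: thread A executes A2 (x = x - 1). Shared: x=1. PCs: A@2 B@1
Step 4: thread B executes B2 (x = x + 5). Shared: x=6. PCs: A@2 B@2

Answer: x=6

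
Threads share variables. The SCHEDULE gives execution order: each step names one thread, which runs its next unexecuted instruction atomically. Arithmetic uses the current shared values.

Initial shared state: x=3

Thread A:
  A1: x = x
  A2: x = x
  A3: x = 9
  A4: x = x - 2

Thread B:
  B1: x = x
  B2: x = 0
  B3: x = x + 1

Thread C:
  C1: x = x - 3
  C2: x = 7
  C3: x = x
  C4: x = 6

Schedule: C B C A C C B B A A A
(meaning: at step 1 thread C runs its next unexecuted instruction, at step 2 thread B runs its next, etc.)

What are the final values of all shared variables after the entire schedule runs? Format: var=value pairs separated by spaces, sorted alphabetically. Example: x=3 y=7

Answer: x=7

Derivation:
Step 1: thread C executes C1 (x = x - 3). Shared: x=0. PCs: A@0 B@0 C@1
Step 2: thread B executes B1 (x = x). Shared: x=0. PCs: A@0 B@1 C@1
Step 3: thread C executes C2 (x = 7). Shared: x=7. PCs: A@0 B@1 C@2
Step 4: thread A executes A1 (x = x). Shared: x=7. PCs: A@1 B@1 C@2
Step 5: thread C executes C3 (x = x). Shared: x=7. PCs: A@1 B@1 C@3
Step 6: thread C executes C4 (x = 6). Shared: x=6. PCs: A@1 B@1 C@4
Step 7: thread B executes B2 (x = 0). Shared: x=0. PCs: A@1 B@2 C@4
Step 8: thread B executes B3 (x = x + 1). Shared: x=1. PCs: A@1 B@3 C@4
Step 9: thread A executes A2 (x = x). Shared: x=1. PCs: A@2 B@3 C@4
Step 10: thread A executes A3 (x = 9). Shared: x=9. PCs: A@3 B@3 C@4
Step 11: thread A executes A4 (x = x - 2). Shared: x=7. PCs: A@4 B@3 C@4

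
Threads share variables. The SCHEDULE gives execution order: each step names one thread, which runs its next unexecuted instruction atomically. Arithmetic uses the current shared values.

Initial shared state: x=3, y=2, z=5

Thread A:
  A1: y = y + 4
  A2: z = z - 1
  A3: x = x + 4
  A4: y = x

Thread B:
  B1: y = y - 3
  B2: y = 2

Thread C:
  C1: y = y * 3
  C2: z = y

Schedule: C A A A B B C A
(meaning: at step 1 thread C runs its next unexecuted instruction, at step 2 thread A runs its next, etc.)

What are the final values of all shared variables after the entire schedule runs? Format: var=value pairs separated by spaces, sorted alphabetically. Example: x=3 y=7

Answer: x=7 y=7 z=2

Derivation:
Step 1: thread C executes C1 (y = y * 3). Shared: x=3 y=6 z=5. PCs: A@0 B@0 C@1
Step 2: thread A executes A1 (y = y + 4). Shared: x=3 y=10 z=5. PCs: A@1 B@0 C@1
Step 3: thread A executes A2 (z = z - 1). Shared: x=3 y=10 z=4. PCs: A@2 B@0 C@1
Step 4: thread A executes A3 (x = x + 4). Shared: x=7 y=10 z=4. PCs: A@3 B@0 C@1
Step 5: thread B executes B1 (y = y - 3). Shared: x=7 y=7 z=4. PCs: A@3 B@1 C@1
Step 6: thread B executes B2 (y = 2). Shared: x=7 y=2 z=4. PCs: A@3 B@2 C@1
Step 7: thread C executes C2 (z = y). Shared: x=7 y=2 z=2. PCs: A@3 B@2 C@2
Step 8: thread A executes A4 (y = x). Shared: x=7 y=7 z=2. PCs: A@4 B@2 C@2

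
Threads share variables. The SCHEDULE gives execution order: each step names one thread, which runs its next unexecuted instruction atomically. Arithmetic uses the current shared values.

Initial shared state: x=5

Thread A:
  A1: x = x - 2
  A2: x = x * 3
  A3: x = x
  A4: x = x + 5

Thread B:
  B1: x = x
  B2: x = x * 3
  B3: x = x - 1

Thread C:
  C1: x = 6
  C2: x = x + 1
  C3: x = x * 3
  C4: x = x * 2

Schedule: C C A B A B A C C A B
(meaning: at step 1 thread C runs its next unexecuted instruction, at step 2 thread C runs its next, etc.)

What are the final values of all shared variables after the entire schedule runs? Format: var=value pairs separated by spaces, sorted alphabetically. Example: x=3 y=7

Answer: x=274

Derivation:
Step 1: thread C executes C1 (x = 6). Shared: x=6. PCs: A@0 B@0 C@1
Step 2: thread C executes C2 (x = x + 1). Shared: x=7. PCs: A@0 B@0 C@2
Step 3: thread A executes A1 (x = x - 2). Shared: x=5. PCs: A@1 B@0 C@2
Step 4: thread B executes B1 (x = x). Shared: x=5. PCs: A@1 B@1 C@2
Step 5: thread A executes A2 (x = x * 3). Shared: x=15. PCs: A@2 B@1 C@2
Step 6: thread B executes B2 (x = x * 3). Shared: x=45. PCs: A@2 B@2 C@2
Step 7: thread A executes A3 (x = x). Shared: x=45. PCs: A@3 B@2 C@2
Step 8: thread C executes C3 (x = x * 3). Shared: x=135. PCs: A@3 B@2 C@3
Step 9: thread C executes C4 (x = x * 2). Shared: x=270. PCs: A@3 B@2 C@4
Step 10: thread A executes A4 (x = x + 5). Shared: x=275. PCs: A@4 B@2 C@4
Step 11: thread B executes B3 (x = x - 1). Shared: x=274. PCs: A@4 B@3 C@4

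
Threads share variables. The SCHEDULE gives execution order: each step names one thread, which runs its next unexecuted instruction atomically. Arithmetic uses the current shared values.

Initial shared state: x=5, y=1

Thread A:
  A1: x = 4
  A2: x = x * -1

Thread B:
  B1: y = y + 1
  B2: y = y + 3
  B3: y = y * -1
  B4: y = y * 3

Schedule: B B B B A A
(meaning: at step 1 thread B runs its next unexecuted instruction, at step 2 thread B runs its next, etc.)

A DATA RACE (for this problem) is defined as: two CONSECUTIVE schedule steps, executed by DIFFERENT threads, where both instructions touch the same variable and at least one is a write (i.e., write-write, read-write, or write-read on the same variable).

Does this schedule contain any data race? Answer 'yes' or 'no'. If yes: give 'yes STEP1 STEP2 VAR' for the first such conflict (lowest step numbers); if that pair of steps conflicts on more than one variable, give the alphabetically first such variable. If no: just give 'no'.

Answer: no

Derivation:
Steps 1,2: same thread (B). No race.
Steps 2,3: same thread (B). No race.
Steps 3,4: same thread (B). No race.
Steps 4,5: B(r=y,w=y) vs A(r=-,w=x). No conflict.
Steps 5,6: same thread (A). No race.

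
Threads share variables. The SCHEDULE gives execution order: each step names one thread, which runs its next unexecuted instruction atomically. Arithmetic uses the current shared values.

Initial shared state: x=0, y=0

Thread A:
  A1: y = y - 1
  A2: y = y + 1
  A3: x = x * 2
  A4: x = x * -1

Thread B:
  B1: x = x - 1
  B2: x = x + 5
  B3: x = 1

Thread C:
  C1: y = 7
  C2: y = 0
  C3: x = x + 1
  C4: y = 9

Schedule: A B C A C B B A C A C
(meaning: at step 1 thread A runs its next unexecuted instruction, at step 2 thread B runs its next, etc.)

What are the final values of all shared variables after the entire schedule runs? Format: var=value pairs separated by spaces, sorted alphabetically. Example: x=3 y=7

Step 1: thread A executes A1 (y = y - 1). Shared: x=0 y=-1. PCs: A@1 B@0 C@0
Step 2: thread B executes B1 (x = x - 1). Shared: x=-1 y=-1. PCs: A@1 B@1 C@0
Step 3: thread C executes C1 (y = 7). Shared: x=-1 y=7. PCs: A@1 B@1 C@1
Step 4: thread A executes A2 (y = y + 1). Shared: x=-1 y=8. PCs: A@2 B@1 C@1
Step 5: thread C executes C2 (y = 0). Shared: x=-1 y=0. PCs: A@2 B@1 C@2
Step 6: thread B executes B2 (x = x + 5). Shared: x=4 y=0. PCs: A@2 B@2 C@2
Step 7: thread B executes B3 (x = 1). Shared: x=1 y=0. PCs: A@2 B@3 C@2
Step 8: thread A executes A3 (x = x * 2). Shared: x=2 y=0. PCs: A@3 B@3 C@2
Step 9: thread C executes C3 (x = x + 1). Shared: x=3 y=0. PCs: A@3 B@3 C@3
Step 10: thread A executes A4 (x = x * -1). Shared: x=-3 y=0. PCs: A@4 B@3 C@3
Step 11: thread C executes C4 (y = 9). Shared: x=-3 y=9. PCs: A@4 B@3 C@4

Answer: x=-3 y=9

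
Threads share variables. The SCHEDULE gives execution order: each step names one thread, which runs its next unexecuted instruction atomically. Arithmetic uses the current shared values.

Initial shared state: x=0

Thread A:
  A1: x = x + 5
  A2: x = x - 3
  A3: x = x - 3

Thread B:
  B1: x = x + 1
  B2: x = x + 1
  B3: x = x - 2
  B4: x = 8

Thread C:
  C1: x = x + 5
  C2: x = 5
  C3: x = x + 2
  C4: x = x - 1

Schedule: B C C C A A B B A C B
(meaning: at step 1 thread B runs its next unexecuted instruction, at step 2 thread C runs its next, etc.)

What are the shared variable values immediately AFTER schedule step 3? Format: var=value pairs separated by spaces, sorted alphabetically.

Step 1: thread B executes B1 (x = x + 1). Shared: x=1. PCs: A@0 B@1 C@0
Step 2: thread C executes C1 (x = x + 5). Shared: x=6. PCs: A@0 B@1 C@1
Step 3: thread C executes C2 (x = 5). Shared: x=5. PCs: A@0 B@1 C@2

Answer: x=5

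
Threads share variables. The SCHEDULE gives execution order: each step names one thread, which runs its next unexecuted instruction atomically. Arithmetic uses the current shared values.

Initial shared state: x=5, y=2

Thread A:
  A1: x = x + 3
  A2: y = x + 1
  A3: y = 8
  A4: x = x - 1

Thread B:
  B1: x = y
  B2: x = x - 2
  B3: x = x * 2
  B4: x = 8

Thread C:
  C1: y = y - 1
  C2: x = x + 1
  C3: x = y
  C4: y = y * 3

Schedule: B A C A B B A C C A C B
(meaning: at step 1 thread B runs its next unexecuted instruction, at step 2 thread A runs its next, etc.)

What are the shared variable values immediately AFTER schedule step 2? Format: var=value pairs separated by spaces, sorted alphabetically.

Answer: x=5 y=2

Derivation:
Step 1: thread B executes B1 (x = y). Shared: x=2 y=2. PCs: A@0 B@1 C@0
Step 2: thread A executes A1 (x = x + 3). Shared: x=5 y=2. PCs: A@1 B@1 C@0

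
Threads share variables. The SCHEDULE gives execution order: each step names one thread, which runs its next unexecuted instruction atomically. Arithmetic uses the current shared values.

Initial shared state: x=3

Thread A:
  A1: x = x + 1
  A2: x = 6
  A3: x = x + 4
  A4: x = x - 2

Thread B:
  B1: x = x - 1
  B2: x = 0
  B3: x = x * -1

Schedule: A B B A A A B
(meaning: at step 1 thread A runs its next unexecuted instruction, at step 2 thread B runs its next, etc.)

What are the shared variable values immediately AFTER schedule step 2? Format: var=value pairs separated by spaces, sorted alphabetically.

Step 1: thread A executes A1 (x = x + 1). Shared: x=4. PCs: A@1 B@0
Step 2: thread B executes B1 (x = x - 1). Shared: x=3. PCs: A@1 B@1

Answer: x=3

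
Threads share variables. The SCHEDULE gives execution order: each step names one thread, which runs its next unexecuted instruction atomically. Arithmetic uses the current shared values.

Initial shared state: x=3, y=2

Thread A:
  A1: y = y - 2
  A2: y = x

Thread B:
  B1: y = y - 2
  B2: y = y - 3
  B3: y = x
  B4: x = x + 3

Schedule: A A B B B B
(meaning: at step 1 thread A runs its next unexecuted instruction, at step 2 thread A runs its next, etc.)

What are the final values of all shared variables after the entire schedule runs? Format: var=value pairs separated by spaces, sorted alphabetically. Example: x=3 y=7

Answer: x=6 y=3

Derivation:
Step 1: thread A executes A1 (y = y - 2). Shared: x=3 y=0. PCs: A@1 B@0
Step 2: thread A executes A2 (y = x). Shared: x=3 y=3. PCs: A@2 B@0
Step 3: thread B executes B1 (y = y - 2). Shared: x=3 y=1. PCs: A@2 B@1
Step 4: thread B executes B2 (y = y - 3). Shared: x=3 y=-2. PCs: A@2 B@2
Step 5: thread B executes B3 (y = x). Shared: x=3 y=3. PCs: A@2 B@3
Step 6: thread B executes B4 (x = x + 3). Shared: x=6 y=3. PCs: A@2 B@4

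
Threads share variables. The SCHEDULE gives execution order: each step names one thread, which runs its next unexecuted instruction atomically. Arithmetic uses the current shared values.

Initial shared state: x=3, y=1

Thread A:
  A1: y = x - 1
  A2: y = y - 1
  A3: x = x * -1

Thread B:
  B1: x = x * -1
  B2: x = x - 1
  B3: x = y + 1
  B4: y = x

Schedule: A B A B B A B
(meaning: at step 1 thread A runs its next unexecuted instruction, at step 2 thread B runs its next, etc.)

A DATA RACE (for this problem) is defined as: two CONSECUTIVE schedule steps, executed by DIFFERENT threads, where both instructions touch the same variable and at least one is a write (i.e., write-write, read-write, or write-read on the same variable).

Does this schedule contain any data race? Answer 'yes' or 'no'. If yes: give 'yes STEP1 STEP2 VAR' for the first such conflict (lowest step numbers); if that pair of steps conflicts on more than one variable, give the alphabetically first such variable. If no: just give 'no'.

Steps 1,2: A(y = x - 1) vs B(x = x * -1). RACE on x (R-W).
Steps 2,3: B(r=x,w=x) vs A(r=y,w=y). No conflict.
Steps 3,4: A(r=y,w=y) vs B(r=x,w=x). No conflict.
Steps 4,5: same thread (B). No race.
Steps 5,6: B(x = y + 1) vs A(x = x * -1). RACE on x (W-W).
Steps 6,7: A(x = x * -1) vs B(y = x). RACE on x (W-R).
First conflict at steps 1,2.

Answer: yes 1 2 x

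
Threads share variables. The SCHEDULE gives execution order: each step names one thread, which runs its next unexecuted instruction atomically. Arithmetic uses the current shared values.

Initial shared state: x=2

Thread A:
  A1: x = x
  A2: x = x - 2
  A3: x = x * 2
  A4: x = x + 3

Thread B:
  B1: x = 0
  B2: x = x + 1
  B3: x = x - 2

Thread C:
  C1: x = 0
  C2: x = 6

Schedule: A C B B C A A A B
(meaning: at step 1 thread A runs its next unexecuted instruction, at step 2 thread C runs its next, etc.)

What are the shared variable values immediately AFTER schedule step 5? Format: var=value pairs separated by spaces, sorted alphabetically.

Step 1: thread A executes A1 (x = x). Shared: x=2. PCs: A@1 B@0 C@0
Step 2: thread C executes C1 (x = 0). Shared: x=0. PCs: A@1 B@0 C@1
Step 3: thread B executes B1 (x = 0). Shared: x=0. PCs: A@1 B@1 C@1
Step 4: thread B executes B2 (x = x + 1). Shared: x=1. PCs: A@1 B@2 C@1
Step 5: thread C executes C2 (x = 6). Shared: x=6. PCs: A@1 B@2 C@2

Answer: x=6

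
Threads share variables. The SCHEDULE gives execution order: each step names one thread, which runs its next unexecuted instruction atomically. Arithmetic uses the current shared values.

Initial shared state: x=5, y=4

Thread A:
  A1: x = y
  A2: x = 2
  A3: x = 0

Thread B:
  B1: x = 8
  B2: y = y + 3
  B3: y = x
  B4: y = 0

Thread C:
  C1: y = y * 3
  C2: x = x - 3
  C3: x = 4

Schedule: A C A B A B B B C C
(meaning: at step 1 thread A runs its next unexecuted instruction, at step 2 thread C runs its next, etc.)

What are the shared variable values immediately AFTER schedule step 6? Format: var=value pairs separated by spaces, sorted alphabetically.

Step 1: thread A executes A1 (x = y). Shared: x=4 y=4. PCs: A@1 B@0 C@0
Step 2: thread C executes C1 (y = y * 3). Shared: x=4 y=12. PCs: A@1 B@0 C@1
Step 3: thread A executes A2 (x = 2). Shared: x=2 y=12. PCs: A@2 B@0 C@1
Step 4: thread B executes B1 (x = 8). Shared: x=8 y=12. PCs: A@2 B@1 C@1
Step 5: thread A executes A3 (x = 0). Shared: x=0 y=12. PCs: A@3 B@1 C@1
Step 6: thread B executes B2 (y = y + 3). Shared: x=0 y=15. PCs: A@3 B@2 C@1

Answer: x=0 y=15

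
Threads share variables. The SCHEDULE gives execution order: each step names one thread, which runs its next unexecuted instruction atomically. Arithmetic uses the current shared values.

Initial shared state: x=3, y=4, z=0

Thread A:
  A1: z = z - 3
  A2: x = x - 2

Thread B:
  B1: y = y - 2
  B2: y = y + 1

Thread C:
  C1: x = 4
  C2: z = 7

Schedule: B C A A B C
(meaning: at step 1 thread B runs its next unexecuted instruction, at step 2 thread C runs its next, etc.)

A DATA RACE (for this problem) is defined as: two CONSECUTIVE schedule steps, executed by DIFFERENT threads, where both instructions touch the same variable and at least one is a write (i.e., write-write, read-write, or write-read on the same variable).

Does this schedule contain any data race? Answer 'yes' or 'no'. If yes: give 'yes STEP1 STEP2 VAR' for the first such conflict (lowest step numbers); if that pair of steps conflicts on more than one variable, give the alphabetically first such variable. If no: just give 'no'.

Steps 1,2: B(r=y,w=y) vs C(r=-,w=x). No conflict.
Steps 2,3: C(r=-,w=x) vs A(r=z,w=z). No conflict.
Steps 3,4: same thread (A). No race.
Steps 4,5: A(r=x,w=x) vs B(r=y,w=y). No conflict.
Steps 5,6: B(r=y,w=y) vs C(r=-,w=z). No conflict.

Answer: no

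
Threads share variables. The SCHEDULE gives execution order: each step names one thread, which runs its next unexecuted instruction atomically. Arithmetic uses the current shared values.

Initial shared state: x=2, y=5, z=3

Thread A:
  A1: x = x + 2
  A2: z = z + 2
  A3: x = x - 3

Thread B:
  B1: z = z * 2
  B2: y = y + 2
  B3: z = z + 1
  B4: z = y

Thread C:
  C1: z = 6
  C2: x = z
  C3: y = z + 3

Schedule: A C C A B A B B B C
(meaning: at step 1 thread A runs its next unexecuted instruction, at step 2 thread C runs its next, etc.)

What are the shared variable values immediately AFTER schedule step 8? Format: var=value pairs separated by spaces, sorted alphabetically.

Answer: x=3 y=7 z=17

Derivation:
Step 1: thread A executes A1 (x = x + 2). Shared: x=4 y=5 z=3. PCs: A@1 B@0 C@0
Step 2: thread C executes C1 (z = 6). Shared: x=4 y=5 z=6. PCs: A@1 B@0 C@1
Step 3: thread C executes C2 (x = z). Shared: x=6 y=5 z=6. PCs: A@1 B@0 C@2
Step 4: thread A executes A2 (z = z + 2). Shared: x=6 y=5 z=8. PCs: A@2 B@0 C@2
Step 5: thread B executes B1 (z = z * 2). Shared: x=6 y=5 z=16. PCs: A@2 B@1 C@2
Step 6: thread A executes A3 (x = x - 3). Shared: x=3 y=5 z=16. PCs: A@3 B@1 C@2
Step 7: thread B executes B2 (y = y + 2). Shared: x=3 y=7 z=16. PCs: A@3 B@2 C@2
Step 8: thread B executes B3 (z = z + 1). Shared: x=3 y=7 z=17. PCs: A@3 B@3 C@2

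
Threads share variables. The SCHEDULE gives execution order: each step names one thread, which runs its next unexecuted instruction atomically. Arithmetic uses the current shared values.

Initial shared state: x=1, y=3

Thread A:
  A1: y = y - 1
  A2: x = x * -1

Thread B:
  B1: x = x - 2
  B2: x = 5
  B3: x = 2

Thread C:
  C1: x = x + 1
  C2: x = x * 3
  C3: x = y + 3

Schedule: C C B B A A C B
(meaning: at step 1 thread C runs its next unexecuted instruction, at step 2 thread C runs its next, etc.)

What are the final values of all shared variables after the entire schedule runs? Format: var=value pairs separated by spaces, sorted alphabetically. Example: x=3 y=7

Answer: x=2 y=2

Derivation:
Step 1: thread C executes C1 (x = x + 1). Shared: x=2 y=3. PCs: A@0 B@0 C@1
Step 2: thread C executes C2 (x = x * 3). Shared: x=6 y=3. PCs: A@0 B@0 C@2
Step 3: thread B executes B1 (x = x - 2). Shared: x=4 y=3. PCs: A@0 B@1 C@2
Step 4: thread B executes B2 (x = 5). Shared: x=5 y=3. PCs: A@0 B@2 C@2
Step 5: thread A executes A1 (y = y - 1). Shared: x=5 y=2. PCs: A@1 B@2 C@2
Step 6: thread A executes A2 (x = x * -1). Shared: x=-5 y=2. PCs: A@2 B@2 C@2
Step 7: thread C executes C3 (x = y + 3). Shared: x=5 y=2. PCs: A@2 B@2 C@3
Step 8: thread B executes B3 (x = 2). Shared: x=2 y=2. PCs: A@2 B@3 C@3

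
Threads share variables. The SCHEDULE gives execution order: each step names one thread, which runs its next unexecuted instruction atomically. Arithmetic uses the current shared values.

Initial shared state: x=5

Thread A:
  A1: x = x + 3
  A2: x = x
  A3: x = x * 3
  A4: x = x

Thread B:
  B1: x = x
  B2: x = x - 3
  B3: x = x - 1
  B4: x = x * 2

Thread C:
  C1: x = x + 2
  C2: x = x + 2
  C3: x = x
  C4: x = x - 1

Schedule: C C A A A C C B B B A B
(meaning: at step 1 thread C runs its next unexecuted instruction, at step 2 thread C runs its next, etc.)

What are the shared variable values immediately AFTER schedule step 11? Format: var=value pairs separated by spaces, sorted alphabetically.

Step 1: thread C executes C1 (x = x + 2). Shared: x=7. PCs: A@0 B@0 C@1
Step 2: thread C executes C2 (x = x + 2). Shared: x=9. PCs: A@0 B@0 C@2
Step 3: thread A executes A1 (x = x + 3). Shared: x=12. PCs: A@1 B@0 C@2
Step 4: thread A executes A2 (x = x). Shared: x=12. PCs: A@2 B@0 C@2
Step 5: thread A executes A3 (x = x * 3). Shared: x=36. PCs: A@3 B@0 C@2
Step 6: thread C executes C3 (x = x). Shared: x=36. PCs: A@3 B@0 C@3
Step 7: thread C executes C4 (x = x - 1). Shared: x=35. PCs: A@3 B@0 C@4
Step 8: thread B executes B1 (x = x). Shared: x=35. PCs: A@3 B@1 C@4
Step 9: thread B executes B2 (x = x - 3). Shared: x=32. PCs: A@3 B@2 C@4
Step 10: thread B executes B3 (x = x - 1). Shared: x=31. PCs: A@3 B@3 C@4
Step 11: thread A executes A4 (x = x). Shared: x=31. PCs: A@4 B@3 C@4

Answer: x=31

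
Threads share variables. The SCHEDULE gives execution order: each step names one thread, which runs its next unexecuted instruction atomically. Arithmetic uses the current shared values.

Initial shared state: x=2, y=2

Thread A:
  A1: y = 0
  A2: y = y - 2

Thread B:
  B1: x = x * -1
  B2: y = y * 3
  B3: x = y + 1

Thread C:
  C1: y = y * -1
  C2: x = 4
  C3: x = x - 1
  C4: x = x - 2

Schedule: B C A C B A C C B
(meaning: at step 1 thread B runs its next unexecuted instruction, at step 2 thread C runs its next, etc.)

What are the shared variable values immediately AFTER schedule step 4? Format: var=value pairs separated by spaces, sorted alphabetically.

Answer: x=4 y=0

Derivation:
Step 1: thread B executes B1 (x = x * -1). Shared: x=-2 y=2. PCs: A@0 B@1 C@0
Step 2: thread C executes C1 (y = y * -1). Shared: x=-2 y=-2. PCs: A@0 B@1 C@1
Step 3: thread A executes A1 (y = 0). Shared: x=-2 y=0. PCs: A@1 B@1 C@1
Step 4: thread C executes C2 (x = 4). Shared: x=4 y=0. PCs: A@1 B@1 C@2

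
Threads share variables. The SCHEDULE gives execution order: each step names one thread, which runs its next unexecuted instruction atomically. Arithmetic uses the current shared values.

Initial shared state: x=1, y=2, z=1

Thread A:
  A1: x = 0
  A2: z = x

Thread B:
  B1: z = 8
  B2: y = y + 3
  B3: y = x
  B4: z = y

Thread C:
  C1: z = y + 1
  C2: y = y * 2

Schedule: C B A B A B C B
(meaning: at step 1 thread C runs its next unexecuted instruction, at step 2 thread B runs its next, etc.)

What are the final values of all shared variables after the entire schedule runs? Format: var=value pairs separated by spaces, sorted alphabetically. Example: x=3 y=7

Step 1: thread C executes C1 (z = y + 1). Shared: x=1 y=2 z=3. PCs: A@0 B@0 C@1
Step 2: thread B executes B1 (z = 8). Shared: x=1 y=2 z=8. PCs: A@0 B@1 C@1
Step 3: thread A executes A1 (x = 0). Shared: x=0 y=2 z=8. PCs: A@1 B@1 C@1
Step 4: thread B executes B2 (y = y + 3). Shared: x=0 y=5 z=8. PCs: A@1 B@2 C@1
Step 5: thread A executes A2 (z = x). Shared: x=0 y=5 z=0. PCs: A@2 B@2 C@1
Step 6: thread B executes B3 (y = x). Shared: x=0 y=0 z=0. PCs: A@2 B@3 C@1
Step 7: thread C executes C2 (y = y * 2). Shared: x=0 y=0 z=0. PCs: A@2 B@3 C@2
Step 8: thread B executes B4 (z = y). Shared: x=0 y=0 z=0. PCs: A@2 B@4 C@2

Answer: x=0 y=0 z=0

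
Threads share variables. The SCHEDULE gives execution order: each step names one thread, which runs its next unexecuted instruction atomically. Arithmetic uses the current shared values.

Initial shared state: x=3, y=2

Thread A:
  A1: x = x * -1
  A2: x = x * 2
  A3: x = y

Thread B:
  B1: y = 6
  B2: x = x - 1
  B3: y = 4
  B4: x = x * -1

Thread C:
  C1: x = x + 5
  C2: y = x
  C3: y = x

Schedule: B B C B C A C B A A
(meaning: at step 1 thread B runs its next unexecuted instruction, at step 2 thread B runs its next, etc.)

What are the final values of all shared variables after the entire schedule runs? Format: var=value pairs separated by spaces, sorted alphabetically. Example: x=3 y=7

Step 1: thread B executes B1 (y = 6). Shared: x=3 y=6. PCs: A@0 B@1 C@0
Step 2: thread B executes B2 (x = x - 1). Shared: x=2 y=6. PCs: A@0 B@2 C@0
Step 3: thread C executes C1 (x = x + 5). Shared: x=7 y=6. PCs: A@0 B@2 C@1
Step 4: thread B executes B3 (y = 4). Shared: x=7 y=4. PCs: A@0 B@3 C@1
Step 5: thread C executes C2 (y = x). Shared: x=7 y=7. PCs: A@0 B@3 C@2
Step 6: thread A executes A1 (x = x * -1). Shared: x=-7 y=7. PCs: A@1 B@3 C@2
Step 7: thread C executes C3 (y = x). Shared: x=-7 y=-7. PCs: A@1 B@3 C@3
Step 8: thread B executes B4 (x = x * -1). Shared: x=7 y=-7. PCs: A@1 B@4 C@3
Step 9: thread A executes A2 (x = x * 2). Shared: x=14 y=-7. PCs: A@2 B@4 C@3
Step 10: thread A executes A3 (x = y). Shared: x=-7 y=-7. PCs: A@3 B@4 C@3

Answer: x=-7 y=-7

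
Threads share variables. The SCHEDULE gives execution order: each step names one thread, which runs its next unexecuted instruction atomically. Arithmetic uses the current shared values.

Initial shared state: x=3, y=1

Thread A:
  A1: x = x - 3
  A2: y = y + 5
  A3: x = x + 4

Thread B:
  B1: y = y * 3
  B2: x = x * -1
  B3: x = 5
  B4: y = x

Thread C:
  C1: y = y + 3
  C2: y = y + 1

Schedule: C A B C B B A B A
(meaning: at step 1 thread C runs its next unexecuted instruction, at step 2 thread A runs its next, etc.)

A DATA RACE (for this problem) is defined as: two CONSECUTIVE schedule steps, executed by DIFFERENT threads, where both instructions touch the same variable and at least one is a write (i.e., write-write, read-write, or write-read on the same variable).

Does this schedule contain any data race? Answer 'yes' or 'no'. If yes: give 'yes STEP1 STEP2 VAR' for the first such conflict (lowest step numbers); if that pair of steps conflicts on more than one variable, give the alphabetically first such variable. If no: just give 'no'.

Answer: yes 3 4 y

Derivation:
Steps 1,2: C(r=y,w=y) vs A(r=x,w=x). No conflict.
Steps 2,3: A(r=x,w=x) vs B(r=y,w=y). No conflict.
Steps 3,4: B(y = y * 3) vs C(y = y + 1). RACE on y (W-W).
Steps 4,5: C(r=y,w=y) vs B(r=x,w=x). No conflict.
Steps 5,6: same thread (B). No race.
Steps 6,7: B(r=-,w=x) vs A(r=y,w=y). No conflict.
Steps 7,8: A(y = y + 5) vs B(y = x). RACE on y (W-W).
Steps 8,9: B(y = x) vs A(x = x + 4). RACE on x (R-W).
First conflict at steps 3,4.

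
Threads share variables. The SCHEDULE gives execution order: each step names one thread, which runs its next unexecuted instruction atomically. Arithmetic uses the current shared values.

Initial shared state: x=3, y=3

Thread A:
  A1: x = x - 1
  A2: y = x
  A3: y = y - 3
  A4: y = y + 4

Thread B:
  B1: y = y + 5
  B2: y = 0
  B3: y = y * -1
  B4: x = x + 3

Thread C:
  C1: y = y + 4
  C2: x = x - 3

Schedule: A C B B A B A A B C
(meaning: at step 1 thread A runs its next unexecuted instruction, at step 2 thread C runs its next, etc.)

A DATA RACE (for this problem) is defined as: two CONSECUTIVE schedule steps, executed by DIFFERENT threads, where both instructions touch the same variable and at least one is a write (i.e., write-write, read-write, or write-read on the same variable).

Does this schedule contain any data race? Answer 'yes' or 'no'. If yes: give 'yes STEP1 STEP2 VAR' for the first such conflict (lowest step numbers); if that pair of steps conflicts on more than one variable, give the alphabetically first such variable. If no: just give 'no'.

Steps 1,2: A(r=x,w=x) vs C(r=y,w=y). No conflict.
Steps 2,3: C(y = y + 4) vs B(y = y + 5). RACE on y (W-W).
Steps 3,4: same thread (B). No race.
Steps 4,5: B(y = 0) vs A(y = x). RACE on y (W-W).
Steps 5,6: A(y = x) vs B(y = y * -1). RACE on y (W-W).
Steps 6,7: B(y = y * -1) vs A(y = y - 3). RACE on y (W-W).
Steps 7,8: same thread (A). No race.
Steps 8,9: A(r=y,w=y) vs B(r=x,w=x). No conflict.
Steps 9,10: B(x = x + 3) vs C(x = x - 3). RACE on x (W-W).
First conflict at steps 2,3.

Answer: yes 2 3 y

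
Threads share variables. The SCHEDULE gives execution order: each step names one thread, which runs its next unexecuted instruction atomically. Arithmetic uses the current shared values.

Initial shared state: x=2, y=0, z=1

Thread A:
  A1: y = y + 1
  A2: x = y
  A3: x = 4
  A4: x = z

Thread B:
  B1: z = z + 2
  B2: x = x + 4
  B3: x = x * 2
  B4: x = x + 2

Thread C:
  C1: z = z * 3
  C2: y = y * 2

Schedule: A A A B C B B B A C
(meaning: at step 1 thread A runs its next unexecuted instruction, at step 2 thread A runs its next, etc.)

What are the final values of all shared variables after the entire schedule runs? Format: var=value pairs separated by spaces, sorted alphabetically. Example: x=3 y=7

Answer: x=9 y=2 z=9

Derivation:
Step 1: thread A executes A1 (y = y + 1). Shared: x=2 y=1 z=1. PCs: A@1 B@0 C@0
Step 2: thread A executes A2 (x = y). Shared: x=1 y=1 z=1. PCs: A@2 B@0 C@0
Step 3: thread A executes A3 (x = 4). Shared: x=4 y=1 z=1. PCs: A@3 B@0 C@0
Step 4: thread B executes B1 (z = z + 2). Shared: x=4 y=1 z=3. PCs: A@3 B@1 C@0
Step 5: thread C executes C1 (z = z * 3). Shared: x=4 y=1 z=9. PCs: A@3 B@1 C@1
Step 6: thread B executes B2 (x = x + 4). Shared: x=8 y=1 z=9. PCs: A@3 B@2 C@1
Step 7: thread B executes B3 (x = x * 2). Shared: x=16 y=1 z=9. PCs: A@3 B@3 C@1
Step 8: thread B executes B4 (x = x + 2). Shared: x=18 y=1 z=9. PCs: A@3 B@4 C@1
Step 9: thread A executes A4 (x = z). Shared: x=9 y=1 z=9. PCs: A@4 B@4 C@1
Step 10: thread C executes C2 (y = y * 2). Shared: x=9 y=2 z=9. PCs: A@4 B@4 C@2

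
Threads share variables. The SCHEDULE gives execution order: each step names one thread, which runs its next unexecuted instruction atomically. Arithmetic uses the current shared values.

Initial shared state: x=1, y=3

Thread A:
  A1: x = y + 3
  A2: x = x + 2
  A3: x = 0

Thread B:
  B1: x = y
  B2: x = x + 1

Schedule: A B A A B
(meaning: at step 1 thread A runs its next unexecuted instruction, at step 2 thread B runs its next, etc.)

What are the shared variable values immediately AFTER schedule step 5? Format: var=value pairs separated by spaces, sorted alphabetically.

Answer: x=1 y=3

Derivation:
Step 1: thread A executes A1 (x = y + 3). Shared: x=6 y=3. PCs: A@1 B@0
Step 2: thread B executes B1 (x = y). Shared: x=3 y=3. PCs: A@1 B@1
Step 3: thread A executes A2 (x = x + 2). Shared: x=5 y=3. PCs: A@2 B@1
Step 4: thread A executes A3 (x = 0). Shared: x=0 y=3. PCs: A@3 B@1
Step 5: thread B executes B2 (x = x + 1). Shared: x=1 y=3. PCs: A@3 B@2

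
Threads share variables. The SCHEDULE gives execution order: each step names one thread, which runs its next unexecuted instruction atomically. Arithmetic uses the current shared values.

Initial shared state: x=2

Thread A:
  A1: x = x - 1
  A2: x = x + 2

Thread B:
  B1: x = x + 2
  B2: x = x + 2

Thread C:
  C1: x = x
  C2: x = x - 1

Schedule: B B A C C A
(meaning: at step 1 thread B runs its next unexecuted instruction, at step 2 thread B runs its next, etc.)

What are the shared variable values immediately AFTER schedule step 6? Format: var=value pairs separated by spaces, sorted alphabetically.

Answer: x=6

Derivation:
Step 1: thread B executes B1 (x = x + 2). Shared: x=4. PCs: A@0 B@1 C@0
Step 2: thread B executes B2 (x = x + 2). Shared: x=6. PCs: A@0 B@2 C@0
Step 3: thread A executes A1 (x = x - 1). Shared: x=5. PCs: A@1 B@2 C@0
Step 4: thread C executes C1 (x = x). Shared: x=5. PCs: A@1 B@2 C@1
Step 5: thread C executes C2 (x = x - 1). Shared: x=4. PCs: A@1 B@2 C@2
Step 6: thread A executes A2 (x = x + 2). Shared: x=6. PCs: A@2 B@2 C@2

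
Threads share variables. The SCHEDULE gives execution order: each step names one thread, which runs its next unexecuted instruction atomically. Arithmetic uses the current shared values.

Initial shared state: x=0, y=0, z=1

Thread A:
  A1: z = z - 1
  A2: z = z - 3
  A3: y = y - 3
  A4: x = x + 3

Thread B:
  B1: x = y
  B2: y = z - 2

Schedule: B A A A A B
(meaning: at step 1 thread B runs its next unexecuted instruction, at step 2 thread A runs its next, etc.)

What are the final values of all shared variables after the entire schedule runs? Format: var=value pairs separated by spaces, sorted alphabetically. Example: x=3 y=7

Step 1: thread B executes B1 (x = y). Shared: x=0 y=0 z=1. PCs: A@0 B@1
Step 2: thread A executes A1 (z = z - 1). Shared: x=0 y=0 z=0. PCs: A@1 B@1
Step 3: thread A executes A2 (z = z - 3). Shared: x=0 y=0 z=-3. PCs: A@2 B@1
Step 4: thread A executes A3 (y = y - 3). Shared: x=0 y=-3 z=-3. PCs: A@3 B@1
Step 5: thread A executes A4 (x = x + 3). Shared: x=3 y=-3 z=-3. PCs: A@4 B@1
Step 6: thread B executes B2 (y = z - 2). Shared: x=3 y=-5 z=-3. PCs: A@4 B@2

Answer: x=3 y=-5 z=-3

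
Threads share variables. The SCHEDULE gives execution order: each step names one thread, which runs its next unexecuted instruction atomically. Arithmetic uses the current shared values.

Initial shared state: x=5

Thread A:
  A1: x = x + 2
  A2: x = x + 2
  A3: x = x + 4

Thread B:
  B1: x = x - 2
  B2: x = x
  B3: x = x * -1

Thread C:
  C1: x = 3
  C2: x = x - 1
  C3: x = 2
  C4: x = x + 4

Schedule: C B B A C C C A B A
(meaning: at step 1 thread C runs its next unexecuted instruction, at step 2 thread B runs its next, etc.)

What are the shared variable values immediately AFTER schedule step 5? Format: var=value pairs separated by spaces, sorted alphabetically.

Answer: x=2

Derivation:
Step 1: thread C executes C1 (x = 3). Shared: x=3. PCs: A@0 B@0 C@1
Step 2: thread B executes B1 (x = x - 2). Shared: x=1. PCs: A@0 B@1 C@1
Step 3: thread B executes B2 (x = x). Shared: x=1. PCs: A@0 B@2 C@1
Step 4: thread A executes A1 (x = x + 2). Shared: x=3. PCs: A@1 B@2 C@1
Step 5: thread C executes C2 (x = x - 1). Shared: x=2. PCs: A@1 B@2 C@2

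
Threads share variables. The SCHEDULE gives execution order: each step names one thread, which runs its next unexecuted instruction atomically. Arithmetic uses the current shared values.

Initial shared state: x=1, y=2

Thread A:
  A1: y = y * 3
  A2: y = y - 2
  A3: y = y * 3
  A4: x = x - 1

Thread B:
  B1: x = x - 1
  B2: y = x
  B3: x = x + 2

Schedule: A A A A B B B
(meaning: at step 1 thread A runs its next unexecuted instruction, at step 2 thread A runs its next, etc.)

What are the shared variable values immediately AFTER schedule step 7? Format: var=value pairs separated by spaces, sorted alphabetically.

Step 1: thread A executes A1 (y = y * 3). Shared: x=1 y=6. PCs: A@1 B@0
Step 2: thread A executes A2 (y = y - 2). Shared: x=1 y=4. PCs: A@2 B@0
Step 3: thread A executes A3 (y = y * 3). Shared: x=1 y=12. PCs: A@3 B@0
Step 4: thread A executes A4 (x = x - 1). Shared: x=0 y=12. PCs: A@4 B@0
Step 5: thread B executes B1 (x = x - 1). Shared: x=-1 y=12. PCs: A@4 B@1
Step 6: thread B executes B2 (y = x). Shared: x=-1 y=-1. PCs: A@4 B@2
Step 7: thread B executes B3 (x = x + 2). Shared: x=1 y=-1. PCs: A@4 B@3

Answer: x=1 y=-1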